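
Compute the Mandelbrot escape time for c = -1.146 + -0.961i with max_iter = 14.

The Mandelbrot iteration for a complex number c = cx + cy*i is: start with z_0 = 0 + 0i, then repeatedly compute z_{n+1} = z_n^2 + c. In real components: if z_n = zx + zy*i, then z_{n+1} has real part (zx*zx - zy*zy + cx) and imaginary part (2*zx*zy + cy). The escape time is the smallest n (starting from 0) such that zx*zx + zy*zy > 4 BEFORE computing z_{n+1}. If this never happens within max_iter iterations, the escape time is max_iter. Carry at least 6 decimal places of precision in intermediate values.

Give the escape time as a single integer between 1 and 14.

z_0 = 0 + 0i, c = -1.1460 + -0.9610i
Iter 1: z = -1.1460 + -0.9610i, |z|^2 = 2.2368
Iter 2: z = -0.7562 + 1.2416i, |z|^2 = 2.1134
Iter 3: z = -2.1158 + -2.8388i, |z|^2 = 12.5354
Escaped at iteration 3

Answer: 3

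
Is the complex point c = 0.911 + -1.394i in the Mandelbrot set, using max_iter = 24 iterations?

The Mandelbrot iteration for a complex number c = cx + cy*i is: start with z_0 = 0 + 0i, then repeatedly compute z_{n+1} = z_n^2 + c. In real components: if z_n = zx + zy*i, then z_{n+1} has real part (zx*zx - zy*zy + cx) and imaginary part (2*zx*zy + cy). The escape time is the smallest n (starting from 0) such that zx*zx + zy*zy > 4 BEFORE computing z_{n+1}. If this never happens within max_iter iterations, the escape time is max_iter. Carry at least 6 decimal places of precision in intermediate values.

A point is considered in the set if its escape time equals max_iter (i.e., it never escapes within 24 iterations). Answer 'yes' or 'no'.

z_0 = 0 + 0i, c = 0.9110 + -1.3940i
Iter 1: z = 0.9110 + -1.3940i, |z|^2 = 2.7732
Iter 2: z = -0.2023 + -3.9339i, |z|^2 = 15.5162
Escaped at iteration 2

Answer: no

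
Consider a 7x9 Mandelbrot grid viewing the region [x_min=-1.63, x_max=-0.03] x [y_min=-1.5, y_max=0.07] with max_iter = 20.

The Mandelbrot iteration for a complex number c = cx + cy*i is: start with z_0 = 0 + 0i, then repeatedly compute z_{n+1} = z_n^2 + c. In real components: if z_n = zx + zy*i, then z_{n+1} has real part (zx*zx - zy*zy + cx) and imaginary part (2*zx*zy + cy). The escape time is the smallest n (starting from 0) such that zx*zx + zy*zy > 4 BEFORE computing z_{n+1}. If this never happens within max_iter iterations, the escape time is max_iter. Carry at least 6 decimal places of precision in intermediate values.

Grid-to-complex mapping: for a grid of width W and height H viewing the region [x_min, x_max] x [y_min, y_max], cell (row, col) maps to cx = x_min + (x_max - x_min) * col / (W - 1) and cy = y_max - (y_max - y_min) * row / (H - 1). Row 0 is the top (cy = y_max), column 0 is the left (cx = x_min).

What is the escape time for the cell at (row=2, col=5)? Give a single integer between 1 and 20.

Answer: 20

Derivation:
z_0 = 0 + 0i, c = -0.2967 + -0.3225i
Iter 1: z = -0.2967 + -0.3225i, |z|^2 = 0.1920
Iter 2: z = -0.3127 + -0.1312i, |z|^2 = 0.1150
Iter 3: z = -0.2161 + -0.2405i, |z|^2 = 0.1045
Iter 4: z = -0.3078 + -0.2186i, |z|^2 = 0.1425
Iter 5: z = -0.2497 + -0.1880i, |z|^2 = 0.0977
Iter 6: z = -0.2696 + -0.2286i, |z|^2 = 0.1250
Iter 7: z = -0.2762 + -0.1992i, |z|^2 = 0.1160
Iter 8: z = -0.2600 + -0.2125i, |z|^2 = 0.1128
Iter 9: z = -0.2742 + -0.2120i, |z|^2 = 0.1201
Iter 10: z = -0.2664 + -0.2062i, |z|^2 = 0.1135
Iter 11: z = -0.2682 + -0.2126i, |z|^2 = 0.1171
Iter 12: z = -0.2699 + -0.2085i, |z|^2 = 0.1163
Iter 13: z = -0.2673 + -0.2100i, |z|^2 = 0.1155
Iter 14: z = -0.2693 + -0.2103i, |z|^2 = 0.1167
Iter 15: z = -0.2683 + -0.2092i, |z|^2 = 0.1158
Iter 16: z = -0.2684 + -0.2102i, |z|^2 = 0.1162
Iter 17: z = -0.2688 + -0.2096i, |z|^2 = 0.1162
Iter 18: z = -0.2684 + -0.2098i, |z|^2 = 0.1160
Iter 19: z = -0.2687 + -0.2099i, |z|^2 = 0.1162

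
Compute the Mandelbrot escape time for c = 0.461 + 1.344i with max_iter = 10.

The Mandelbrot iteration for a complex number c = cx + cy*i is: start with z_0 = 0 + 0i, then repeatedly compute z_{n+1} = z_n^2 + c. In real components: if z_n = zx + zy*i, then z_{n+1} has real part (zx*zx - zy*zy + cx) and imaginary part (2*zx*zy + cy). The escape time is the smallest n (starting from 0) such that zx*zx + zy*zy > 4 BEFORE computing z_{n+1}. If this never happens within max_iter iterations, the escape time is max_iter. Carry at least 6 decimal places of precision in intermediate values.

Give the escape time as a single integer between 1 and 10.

Answer: 2

Derivation:
z_0 = 0 + 0i, c = 0.4610 + 1.3440i
Iter 1: z = 0.4610 + 1.3440i, |z|^2 = 2.0189
Iter 2: z = -1.1328 + 2.5832i, |z|^2 = 7.9560
Escaped at iteration 2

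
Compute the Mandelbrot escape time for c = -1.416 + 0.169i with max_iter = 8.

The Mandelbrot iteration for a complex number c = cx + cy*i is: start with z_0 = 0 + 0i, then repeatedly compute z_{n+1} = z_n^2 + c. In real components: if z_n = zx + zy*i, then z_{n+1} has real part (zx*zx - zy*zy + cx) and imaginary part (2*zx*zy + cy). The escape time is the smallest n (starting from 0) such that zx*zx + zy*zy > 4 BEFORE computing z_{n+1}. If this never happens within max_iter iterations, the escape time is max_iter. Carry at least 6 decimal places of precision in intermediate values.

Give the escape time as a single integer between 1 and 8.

Answer: 8

Derivation:
z_0 = 0 + 0i, c = -1.4160 + 0.1690i
Iter 1: z = -1.4160 + 0.1690i, |z|^2 = 2.0336
Iter 2: z = 0.5605 + -0.3096i, |z|^2 = 0.4100
Iter 3: z = -1.1977 + -0.1781i, |z|^2 = 1.4662
Iter 4: z = -0.0132 + 0.5955i, |z|^2 = 0.3548
Iter 5: z = -1.7705 + 0.1533i, |z|^2 = 3.1581
Iter 6: z = 1.6952 + -0.3737i, |z|^2 = 3.0133
Iter 7: z = 1.3180 + -1.0979i, |z|^2 = 2.9425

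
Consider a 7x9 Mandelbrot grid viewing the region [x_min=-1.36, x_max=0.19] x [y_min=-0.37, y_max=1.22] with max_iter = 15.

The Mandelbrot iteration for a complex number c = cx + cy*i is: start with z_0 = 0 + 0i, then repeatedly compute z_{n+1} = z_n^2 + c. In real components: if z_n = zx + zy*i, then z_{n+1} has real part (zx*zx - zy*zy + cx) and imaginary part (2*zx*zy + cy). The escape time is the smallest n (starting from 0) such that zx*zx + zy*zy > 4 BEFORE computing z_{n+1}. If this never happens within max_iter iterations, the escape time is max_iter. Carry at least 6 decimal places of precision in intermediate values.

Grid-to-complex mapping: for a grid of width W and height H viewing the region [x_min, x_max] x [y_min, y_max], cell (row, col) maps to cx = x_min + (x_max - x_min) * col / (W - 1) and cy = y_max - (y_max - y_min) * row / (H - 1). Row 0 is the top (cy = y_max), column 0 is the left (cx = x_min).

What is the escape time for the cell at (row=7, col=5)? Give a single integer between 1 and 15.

Answer: 15

Derivation:
z_0 = 0 + 0i, c = -0.0683 + -0.1712i
Iter 1: z = -0.0683 + -0.1712i, |z|^2 = 0.0340
Iter 2: z = -0.0930 + -0.1478i, |z|^2 = 0.0305
Iter 3: z = -0.0815 + -0.1438i, |z|^2 = 0.0273
Iter 4: z = -0.0823 + -0.1478i, |z|^2 = 0.0286
Iter 5: z = -0.0834 + -0.1469i, |z|^2 = 0.0285
Iter 6: z = -0.0830 + -0.1467i, |z|^2 = 0.0284
Iter 7: z = -0.0830 + -0.1469i, |z|^2 = 0.0285
Iter 8: z = -0.0830 + -0.1469i, |z|^2 = 0.0285
Iter 9: z = -0.0830 + -0.1469i, |z|^2 = 0.0285
Iter 10: z = -0.0830 + -0.1469i, |z|^2 = 0.0285
Iter 11: z = -0.0830 + -0.1469i, |z|^2 = 0.0285
Iter 12: z = -0.0830 + -0.1469i, |z|^2 = 0.0285
Iter 13: z = -0.0830 + -0.1469i, |z|^2 = 0.0285
Iter 14: z = -0.0830 + -0.1469i, |z|^2 = 0.0285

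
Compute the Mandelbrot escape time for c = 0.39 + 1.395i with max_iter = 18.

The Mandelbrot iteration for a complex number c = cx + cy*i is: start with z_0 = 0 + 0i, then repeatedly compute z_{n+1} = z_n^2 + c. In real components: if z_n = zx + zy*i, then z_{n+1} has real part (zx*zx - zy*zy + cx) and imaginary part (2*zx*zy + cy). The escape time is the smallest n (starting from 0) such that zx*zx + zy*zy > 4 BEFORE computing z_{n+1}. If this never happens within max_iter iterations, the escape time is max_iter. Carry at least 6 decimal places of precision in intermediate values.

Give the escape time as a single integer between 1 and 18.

z_0 = 0 + 0i, c = 0.3900 + 1.3950i
Iter 1: z = 0.3900 + 1.3950i, |z|^2 = 2.0981
Iter 2: z = -1.4039 + 2.4831i, |z|^2 = 8.1368
Escaped at iteration 2

Answer: 2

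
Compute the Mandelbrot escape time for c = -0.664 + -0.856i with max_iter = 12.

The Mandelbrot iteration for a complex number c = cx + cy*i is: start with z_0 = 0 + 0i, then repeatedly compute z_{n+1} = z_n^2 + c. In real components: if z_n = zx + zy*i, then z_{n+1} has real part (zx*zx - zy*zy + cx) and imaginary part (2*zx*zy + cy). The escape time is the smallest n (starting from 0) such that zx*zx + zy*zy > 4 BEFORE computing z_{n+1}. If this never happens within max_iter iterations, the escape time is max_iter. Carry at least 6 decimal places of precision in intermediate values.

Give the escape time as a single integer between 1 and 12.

Answer: 4

Derivation:
z_0 = 0 + 0i, c = -0.6640 + -0.8560i
Iter 1: z = -0.6640 + -0.8560i, |z|^2 = 1.1736
Iter 2: z = -0.9558 + 0.2808i, |z|^2 = 0.9925
Iter 3: z = 0.1708 + -1.3927i, |z|^2 = 1.9689
Iter 4: z = -2.5745 + -1.3318i, |z|^2 = 8.4019
Escaped at iteration 4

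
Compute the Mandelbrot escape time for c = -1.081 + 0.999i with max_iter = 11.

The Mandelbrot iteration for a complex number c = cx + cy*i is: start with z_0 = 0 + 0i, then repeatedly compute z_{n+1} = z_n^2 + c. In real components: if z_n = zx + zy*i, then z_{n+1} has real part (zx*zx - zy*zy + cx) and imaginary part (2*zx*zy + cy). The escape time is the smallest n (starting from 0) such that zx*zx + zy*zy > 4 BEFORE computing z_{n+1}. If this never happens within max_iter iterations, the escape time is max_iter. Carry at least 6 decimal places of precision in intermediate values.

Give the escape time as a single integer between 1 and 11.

z_0 = 0 + 0i, c = -1.0810 + 0.9990i
Iter 1: z = -1.0810 + 0.9990i, |z|^2 = 2.1666
Iter 2: z = -0.9104 + -1.1608i, |z|^2 = 2.1764
Iter 3: z = -1.5996 + 3.1127i, |z|^2 = 12.2481
Escaped at iteration 3

Answer: 3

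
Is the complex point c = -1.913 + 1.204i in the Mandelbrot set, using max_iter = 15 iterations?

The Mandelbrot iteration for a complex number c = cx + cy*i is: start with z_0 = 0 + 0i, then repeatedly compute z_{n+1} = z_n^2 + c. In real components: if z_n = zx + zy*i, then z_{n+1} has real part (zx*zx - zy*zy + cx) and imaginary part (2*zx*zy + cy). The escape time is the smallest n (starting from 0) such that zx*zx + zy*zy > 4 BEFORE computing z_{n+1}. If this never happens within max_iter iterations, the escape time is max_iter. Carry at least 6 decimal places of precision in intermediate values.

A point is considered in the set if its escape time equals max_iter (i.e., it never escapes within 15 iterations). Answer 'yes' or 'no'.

Answer: no

Derivation:
z_0 = 0 + 0i, c = -1.9130 + 1.2040i
Iter 1: z = -1.9130 + 1.2040i, |z|^2 = 5.1092
Escaped at iteration 1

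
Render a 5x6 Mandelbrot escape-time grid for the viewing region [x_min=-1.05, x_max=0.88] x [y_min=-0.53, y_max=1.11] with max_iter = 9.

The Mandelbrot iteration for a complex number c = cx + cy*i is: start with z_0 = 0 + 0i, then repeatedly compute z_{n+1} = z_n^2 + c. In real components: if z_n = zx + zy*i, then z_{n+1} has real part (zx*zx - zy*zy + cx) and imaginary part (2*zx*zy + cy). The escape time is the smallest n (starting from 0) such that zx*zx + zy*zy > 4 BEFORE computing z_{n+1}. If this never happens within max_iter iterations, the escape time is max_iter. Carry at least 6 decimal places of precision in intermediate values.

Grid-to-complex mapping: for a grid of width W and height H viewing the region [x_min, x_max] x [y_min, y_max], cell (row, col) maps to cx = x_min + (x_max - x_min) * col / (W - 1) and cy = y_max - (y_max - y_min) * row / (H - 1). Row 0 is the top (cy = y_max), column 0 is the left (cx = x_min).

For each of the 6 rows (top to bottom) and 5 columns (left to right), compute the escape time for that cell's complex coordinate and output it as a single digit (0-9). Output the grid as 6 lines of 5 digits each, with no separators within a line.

Answer: 33522
35942
59973
99993
99993
59982

Derivation:
(row=0, col=0): c = -1.0500 + 1.1100i → escape time 3
(row=0, col=1): c = -0.5675 + 1.1100i → escape time 3
(row=0, col=2): c = -0.0850 + 1.1100i → escape time 5
(row=0, col=3): c = 0.3975 + 1.1100i → escape time 2
(row=0, col=4): c = 0.8800 + 1.1100i → escape time 2
(row=1, col=0): c = -1.0500 + 0.7820i → escape time 3
(row=1, col=1): c = -0.5675 + 0.7820i → escape time 5
(row=1, col=2): c = -0.0850 + 0.7820i → escape time 9
(row=1, col=3): c = 0.3975 + 0.7820i → escape time 4
(row=1, col=4): c = 0.8800 + 0.7820i → escape time 2
(row=2, col=0): c = -1.0500 + 0.4540i → escape time 5
(row=2, col=1): c = -0.5675 + 0.4540i → escape time 9
(row=2, col=2): c = -0.0850 + 0.4540i → escape time 9
(row=2, col=3): c = 0.3975 + 0.4540i → escape time 7
(row=2, col=4): c = 0.8800 + 0.4540i → escape time 3
(row=3, col=0): c = -1.0500 + 0.1260i → escape time 9
(row=3, col=1): c = -0.5675 + 0.1260i → escape time 9
(row=3, col=2): c = -0.0850 + 0.1260i → escape time 9
(row=3, col=3): c = 0.3975 + 0.1260i → escape time 9
(row=3, col=4): c = 0.8800 + 0.1260i → escape time 3
(row=4, col=0): c = -1.0500 + -0.2020i → escape time 9
(row=4, col=1): c = -0.5675 + -0.2020i → escape time 9
(row=4, col=2): c = -0.0850 + -0.2020i → escape time 9
(row=4, col=3): c = 0.3975 + -0.2020i → escape time 9
(row=4, col=4): c = 0.8800 + -0.2020i → escape time 3
(row=5, col=0): c = -1.0500 + -0.5300i → escape time 5
(row=5, col=1): c = -0.5675 + -0.5300i → escape time 9
(row=5, col=2): c = -0.0850 + -0.5300i → escape time 9
(row=5, col=3): c = 0.3975 + -0.5300i → escape time 8
(row=5, col=4): c = 0.8800 + -0.5300i → escape time 2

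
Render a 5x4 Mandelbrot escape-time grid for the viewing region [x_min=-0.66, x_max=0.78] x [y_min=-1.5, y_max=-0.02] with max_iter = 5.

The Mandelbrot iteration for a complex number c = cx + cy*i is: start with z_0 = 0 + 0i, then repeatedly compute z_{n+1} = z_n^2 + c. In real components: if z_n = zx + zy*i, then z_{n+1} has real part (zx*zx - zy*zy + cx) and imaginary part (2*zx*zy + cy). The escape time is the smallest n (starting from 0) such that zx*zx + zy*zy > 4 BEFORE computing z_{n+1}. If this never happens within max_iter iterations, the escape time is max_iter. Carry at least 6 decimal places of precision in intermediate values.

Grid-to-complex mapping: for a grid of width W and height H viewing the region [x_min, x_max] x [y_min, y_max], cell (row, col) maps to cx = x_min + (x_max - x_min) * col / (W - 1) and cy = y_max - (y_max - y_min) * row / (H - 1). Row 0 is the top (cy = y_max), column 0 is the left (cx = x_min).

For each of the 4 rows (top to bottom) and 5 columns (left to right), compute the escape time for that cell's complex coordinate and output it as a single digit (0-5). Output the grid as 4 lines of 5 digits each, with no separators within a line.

Answer: 55553
55553
45432
22222

Derivation:
(row=0, col=0): c = -0.6600 + -0.0200i → escape time 5
(row=0, col=1): c = -0.3000 + -0.0200i → escape time 5
(row=0, col=2): c = 0.0600 + -0.0200i → escape time 5
(row=0, col=3): c = 0.4200 + -0.0200i → escape time 5
(row=0, col=4): c = 0.7800 + -0.0200i → escape time 3
(row=1, col=0): c = -0.6600 + -0.5133i → escape time 5
(row=1, col=1): c = -0.3000 + -0.5133i → escape time 5
(row=1, col=2): c = 0.0600 + -0.5133i → escape time 5
(row=1, col=3): c = 0.4200 + -0.5133i → escape time 5
(row=1, col=4): c = 0.7800 + -0.5133i → escape time 3
(row=2, col=0): c = -0.6600 + -1.0067i → escape time 4
(row=2, col=1): c = -0.3000 + -1.0067i → escape time 5
(row=2, col=2): c = 0.0600 + -1.0067i → escape time 4
(row=2, col=3): c = 0.4200 + -1.0067i → escape time 3
(row=2, col=4): c = 0.7800 + -1.0067i → escape time 2
(row=3, col=0): c = -0.6600 + -1.5000i → escape time 2
(row=3, col=1): c = -0.3000 + -1.5000i → escape time 2
(row=3, col=2): c = 0.0600 + -1.5000i → escape time 2
(row=3, col=3): c = 0.4200 + -1.5000i → escape time 2
(row=3, col=4): c = 0.7800 + -1.5000i → escape time 2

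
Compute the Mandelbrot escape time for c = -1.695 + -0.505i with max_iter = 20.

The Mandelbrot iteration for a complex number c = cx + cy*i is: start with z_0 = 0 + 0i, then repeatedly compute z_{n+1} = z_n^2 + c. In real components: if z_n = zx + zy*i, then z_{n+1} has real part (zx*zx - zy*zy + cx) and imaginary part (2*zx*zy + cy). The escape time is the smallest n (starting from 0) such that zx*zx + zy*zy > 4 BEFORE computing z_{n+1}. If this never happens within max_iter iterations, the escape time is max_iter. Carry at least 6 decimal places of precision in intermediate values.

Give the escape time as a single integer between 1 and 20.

z_0 = 0 + 0i, c = -1.6950 + -0.5050i
Iter 1: z = -1.6950 + -0.5050i, |z|^2 = 3.1280
Iter 2: z = 0.9230 + 1.2069i, |z|^2 = 2.3087
Iter 3: z = -2.2998 + 1.7230i, |z|^2 = 8.2579
Escaped at iteration 3

Answer: 3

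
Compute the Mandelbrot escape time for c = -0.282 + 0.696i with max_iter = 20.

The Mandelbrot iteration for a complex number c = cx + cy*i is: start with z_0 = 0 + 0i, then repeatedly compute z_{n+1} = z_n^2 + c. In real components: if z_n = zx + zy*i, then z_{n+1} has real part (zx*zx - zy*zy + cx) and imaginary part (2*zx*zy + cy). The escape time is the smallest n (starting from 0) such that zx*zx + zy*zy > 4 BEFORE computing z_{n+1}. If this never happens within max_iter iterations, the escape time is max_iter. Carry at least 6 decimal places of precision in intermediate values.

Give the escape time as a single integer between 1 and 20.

Answer: 11

Derivation:
z_0 = 0 + 0i, c = -0.2820 + 0.6960i
Iter 1: z = -0.2820 + 0.6960i, |z|^2 = 0.5639
Iter 2: z = -0.6869 + 0.3035i, |z|^2 = 0.5639
Iter 3: z = 0.0977 + 0.2791i, |z|^2 = 0.0875
Iter 4: z = -0.3504 + 0.7506i, |z|^2 = 0.6861
Iter 5: z = -0.7226 + 0.1701i, |z|^2 = 0.5511
Iter 6: z = 0.2112 + 0.4502i, |z|^2 = 0.2473
Iter 7: z = -0.4401 + 0.8862i, |z|^2 = 0.9790
Iter 8: z = -0.8736 + -0.0840i, |z|^2 = 0.7703
Iter 9: z = 0.4742 + 0.8427i, |z|^2 = 0.9351
Iter 10: z = -0.7673 + 1.4952i, |z|^2 = 2.8245
Iter 11: z = -1.9290 + -1.5987i, |z|^2 = 6.2766
Escaped at iteration 11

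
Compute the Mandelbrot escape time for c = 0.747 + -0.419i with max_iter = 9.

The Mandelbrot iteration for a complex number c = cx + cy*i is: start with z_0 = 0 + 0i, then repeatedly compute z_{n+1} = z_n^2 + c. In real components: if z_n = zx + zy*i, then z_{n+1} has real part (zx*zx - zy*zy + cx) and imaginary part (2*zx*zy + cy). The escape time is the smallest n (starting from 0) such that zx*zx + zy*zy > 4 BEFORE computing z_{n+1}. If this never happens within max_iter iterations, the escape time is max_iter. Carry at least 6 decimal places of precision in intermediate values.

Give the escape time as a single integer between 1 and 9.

z_0 = 0 + 0i, c = 0.7470 + -0.4190i
Iter 1: z = 0.7470 + -0.4190i, |z|^2 = 0.7336
Iter 2: z = 1.1294 + -1.0450i, |z|^2 = 2.3676
Iter 3: z = 0.9307 + -2.7795i, |z|^2 = 8.5918
Escaped at iteration 3

Answer: 3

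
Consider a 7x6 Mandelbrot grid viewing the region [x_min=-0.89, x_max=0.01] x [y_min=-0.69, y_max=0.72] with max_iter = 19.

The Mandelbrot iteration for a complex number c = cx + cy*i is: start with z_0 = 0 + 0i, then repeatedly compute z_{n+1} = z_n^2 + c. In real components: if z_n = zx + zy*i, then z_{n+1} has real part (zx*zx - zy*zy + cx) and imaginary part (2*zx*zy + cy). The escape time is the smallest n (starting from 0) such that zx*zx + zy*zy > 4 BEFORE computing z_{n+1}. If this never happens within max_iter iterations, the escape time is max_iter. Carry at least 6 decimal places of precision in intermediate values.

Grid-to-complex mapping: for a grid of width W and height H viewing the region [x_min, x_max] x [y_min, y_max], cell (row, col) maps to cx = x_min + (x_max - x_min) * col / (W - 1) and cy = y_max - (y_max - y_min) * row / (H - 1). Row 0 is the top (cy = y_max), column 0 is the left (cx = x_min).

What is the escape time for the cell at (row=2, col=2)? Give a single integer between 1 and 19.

Answer: 19

Derivation:
z_0 = 0 + 0i, c = -0.5900 + 0.1560i
Iter 1: z = -0.5900 + 0.1560i, |z|^2 = 0.3724
Iter 2: z = -0.2662 + -0.0281i, |z|^2 = 0.0717
Iter 3: z = -0.5199 + 0.1710i, |z|^2 = 0.2995
Iter 4: z = -0.3489 + -0.0218i, |z|^2 = 0.1222
Iter 5: z = -0.4687 + 0.1712i, |z|^2 = 0.2490
Iter 6: z = -0.3996 + -0.0045i, |z|^2 = 0.1597
Iter 7: z = -0.4303 + 0.1596i, |z|^2 = 0.2107
Iter 8: z = -0.4303 + 0.0187i, |z|^2 = 0.1855
Iter 9: z = -0.4052 + 0.1399i, |z|^2 = 0.1838
Iter 10: z = -0.4454 + 0.0426i, |z|^2 = 0.2002
Iter 11: z = -0.3934 + 0.1181i, |z|^2 = 0.1687
Iter 12: z = -0.4491 + 0.0631i, |z|^2 = 0.2057
Iter 13: z = -0.3923 + 0.0993i, |z|^2 = 0.1637
Iter 14: z = -0.4460 + 0.0781i, |z|^2 = 0.2050
Iter 15: z = -0.3972 + 0.0864i, |z|^2 = 0.1652
Iter 16: z = -0.4397 + 0.0874i, |z|^2 = 0.2010
Iter 17: z = -0.4043 + 0.0791i, |z|^2 = 0.1697
Iter 18: z = -0.4328 + 0.0920i, |z|^2 = 0.1958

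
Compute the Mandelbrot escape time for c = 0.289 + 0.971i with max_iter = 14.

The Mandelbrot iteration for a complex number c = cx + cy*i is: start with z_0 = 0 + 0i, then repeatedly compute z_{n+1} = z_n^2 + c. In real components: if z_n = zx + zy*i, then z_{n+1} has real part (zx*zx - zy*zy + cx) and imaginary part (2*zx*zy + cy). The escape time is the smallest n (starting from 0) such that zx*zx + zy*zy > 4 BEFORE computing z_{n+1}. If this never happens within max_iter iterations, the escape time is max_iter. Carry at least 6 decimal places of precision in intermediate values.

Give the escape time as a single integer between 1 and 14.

z_0 = 0 + 0i, c = 0.2890 + 0.9710i
Iter 1: z = 0.2890 + 0.9710i, |z|^2 = 1.0264
Iter 2: z = -0.5703 + 1.5322i, |z|^2 = 2.6730
Iter 3: z = -1.7335 + -0.7767i, |z|^2 = 3.6083
Iter 4: z = 2.6907 + 3.6639i, |z|^2 = 20.6640
Escaped at iteration 4

Answer: 4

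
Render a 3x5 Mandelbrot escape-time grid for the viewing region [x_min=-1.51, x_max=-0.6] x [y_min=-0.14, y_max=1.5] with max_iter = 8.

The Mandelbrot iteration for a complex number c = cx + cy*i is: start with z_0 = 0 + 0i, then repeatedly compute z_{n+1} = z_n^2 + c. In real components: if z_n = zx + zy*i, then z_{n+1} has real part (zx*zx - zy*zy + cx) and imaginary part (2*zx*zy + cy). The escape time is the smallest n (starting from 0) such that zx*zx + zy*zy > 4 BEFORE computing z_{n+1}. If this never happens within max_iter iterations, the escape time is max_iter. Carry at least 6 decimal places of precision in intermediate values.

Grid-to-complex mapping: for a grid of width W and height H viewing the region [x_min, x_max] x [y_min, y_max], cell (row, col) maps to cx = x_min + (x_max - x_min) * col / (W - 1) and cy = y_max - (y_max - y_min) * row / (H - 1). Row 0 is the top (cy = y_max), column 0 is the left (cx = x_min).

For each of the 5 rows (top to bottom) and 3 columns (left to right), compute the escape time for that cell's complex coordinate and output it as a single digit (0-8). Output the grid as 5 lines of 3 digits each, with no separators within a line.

(row=0, col=0): c = -1.5100 + 1.5000i → escape time 1
(row=0, col=1): c = -1.0550 + 1.5000i → escape time 2
(row=0, col=2): c = -0.6000 + 1.5000i → escape time 2
(row=1, col=0): c = -1.5100 + 1.0900i → escape time 2
(row=1, col=1): c = -1.0550 + 1.0900i → escape time 3
(row=1, col=2): c = -0.6000 + 1.0900i → escape time 3
(row=2, col=0): c = -1.5100 + 0.6800i → escape time 3
(row=2, col=1): c = -1.0550 + 0.6800i → escape time 4
(row=2, col=2): c = -0.6000 + 0.6800i → escape time 8
(row=3, col=0): c = -1.5100 + 0.2700i → escape time 5
(row=3, col=1): c = -1.0550 + 0.2700i → escape time 8
(row=3, col=2): c = -0.6000 + 0.2700i → escape time 8
(row=4, col=0): c = -1.5100 + -0.1400i → escape time 6
(row=4, col=1): c = -1.0550 + -0.1400i → escape time 8
(row=4, col=2): c = -0.6000 + -0.1400i → escape time 8

Answer: 122
233
348
588
688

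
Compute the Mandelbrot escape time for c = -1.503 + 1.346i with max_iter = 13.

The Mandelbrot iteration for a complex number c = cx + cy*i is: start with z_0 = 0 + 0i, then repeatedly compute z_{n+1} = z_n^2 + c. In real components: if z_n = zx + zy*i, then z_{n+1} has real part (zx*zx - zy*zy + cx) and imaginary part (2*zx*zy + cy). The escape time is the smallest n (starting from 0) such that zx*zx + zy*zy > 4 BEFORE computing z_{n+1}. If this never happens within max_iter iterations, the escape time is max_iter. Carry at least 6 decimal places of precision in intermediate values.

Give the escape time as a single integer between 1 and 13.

z_0 = 0 + 0i, c = -1.5030 + 1.3460i
Iter 1: z = -1.5030 + 1.3460i, |z|^2 = 4.0707
Escaped at iteration 1

Answer: 1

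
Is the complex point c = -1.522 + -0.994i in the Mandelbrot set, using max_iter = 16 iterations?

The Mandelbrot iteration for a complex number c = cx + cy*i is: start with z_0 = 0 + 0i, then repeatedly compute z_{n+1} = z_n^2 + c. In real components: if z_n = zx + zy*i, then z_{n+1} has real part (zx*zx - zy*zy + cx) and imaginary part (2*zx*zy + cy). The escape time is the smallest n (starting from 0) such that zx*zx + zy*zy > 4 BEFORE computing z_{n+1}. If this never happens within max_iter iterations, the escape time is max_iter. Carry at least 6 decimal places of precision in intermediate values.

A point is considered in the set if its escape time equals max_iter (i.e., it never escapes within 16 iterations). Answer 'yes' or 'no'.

z_0 = 0 + 0i, c = -1.5220 + -0.9940i
Iter 1: z = -1.5220 + -0.9940i, |z|^2 = 3.3045
Iter 2: z = -0.1936 + 2.0317i, |z|^2 = 4.1654
Escaped at iteration 2

Answer: no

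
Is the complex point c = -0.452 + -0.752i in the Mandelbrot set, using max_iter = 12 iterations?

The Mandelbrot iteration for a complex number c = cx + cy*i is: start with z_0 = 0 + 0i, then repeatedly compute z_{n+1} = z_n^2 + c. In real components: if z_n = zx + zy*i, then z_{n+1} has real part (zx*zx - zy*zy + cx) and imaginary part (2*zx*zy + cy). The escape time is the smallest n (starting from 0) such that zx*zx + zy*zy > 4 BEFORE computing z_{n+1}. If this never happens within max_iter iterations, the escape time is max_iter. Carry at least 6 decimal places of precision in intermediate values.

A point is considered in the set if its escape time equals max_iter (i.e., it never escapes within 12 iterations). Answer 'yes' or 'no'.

Answer: no

Derivation:
z_0 = 0 + 0i, c = -0.4520 + -0.7520i
Iter 1: z = -0.4520 + -0.7520i, |z|^2 = 0.7698
Iter 2: z = -0.8132 + -0.0722i, |z|^2 = 0.6665
Iter 3: z = 0.2041 + -0.6346i, |z|^2 = 0.4444
Iter 4: z = -0.8131 + -1.0110i, |z|^2 = 1.6832
Iter 5: z = -0.8131 + 0.8920i, |z|^2 = 1.4568
Iter 6: z = -0.5866 + -2.2026i, |z|^2 = 5.1955
Escaped at iteration 6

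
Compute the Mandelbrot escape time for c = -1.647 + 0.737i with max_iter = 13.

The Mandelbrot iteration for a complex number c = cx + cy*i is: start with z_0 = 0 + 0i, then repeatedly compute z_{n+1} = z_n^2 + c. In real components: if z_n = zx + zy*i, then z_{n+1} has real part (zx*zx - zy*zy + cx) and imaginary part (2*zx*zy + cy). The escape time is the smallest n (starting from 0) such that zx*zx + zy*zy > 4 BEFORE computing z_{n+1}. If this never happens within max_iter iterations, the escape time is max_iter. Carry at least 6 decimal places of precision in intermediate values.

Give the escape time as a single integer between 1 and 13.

z_0 = 0 + 0i, c = -1.6470 + 0.7370i
Iter 1: z = -1.6470 + 0.7370i, |z|^2 = 3.2558
Iter 2: z = 0.5224 + -1.6907i, |z|^2 = 3.1313
Iter 3: z = -4.2324 + -1.0296i, |z|^2 = 18.9736
Escaped at iteration 3

Answer: 3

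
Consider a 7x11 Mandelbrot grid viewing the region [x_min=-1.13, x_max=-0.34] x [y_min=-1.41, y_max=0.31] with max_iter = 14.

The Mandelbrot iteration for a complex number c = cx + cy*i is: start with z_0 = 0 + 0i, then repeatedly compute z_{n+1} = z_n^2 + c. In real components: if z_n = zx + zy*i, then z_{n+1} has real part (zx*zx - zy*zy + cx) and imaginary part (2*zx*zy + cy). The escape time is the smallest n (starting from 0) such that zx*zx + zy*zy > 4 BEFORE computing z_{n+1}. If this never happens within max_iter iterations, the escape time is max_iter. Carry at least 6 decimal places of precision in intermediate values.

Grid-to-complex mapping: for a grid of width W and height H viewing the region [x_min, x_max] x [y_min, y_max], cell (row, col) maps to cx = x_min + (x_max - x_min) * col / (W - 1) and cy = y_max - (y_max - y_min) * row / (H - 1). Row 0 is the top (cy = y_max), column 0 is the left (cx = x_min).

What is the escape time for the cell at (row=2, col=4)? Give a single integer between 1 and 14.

Answer: 14

Derivation:
z_0 = 0 + 0i, c = -0.6033 + -0.0340i
Iter 1: z = -0.6033 + -0.0340i, |z|^2 = 0.3652
Iter 2: z = -0.2405 + 0.0070i, |z|^2 = 0.0579
Iter 3: z = -0.5456 + -0.0374i, |z|^2 = 0.2990
Iter 4: z = -0.3071 + 0.0068i, |z|^2 = 0.0944
Iter 5: z = -0.5091 + -0.0382i, |z|^2 = 0.2606
Iter 6: z = -0.3456 + 0.0049i, |z|^2 = 0.1195
Iter 7: z = -0.4839 + -0.0374i, |z|^2 = 0.2355
Iter 8: z = -0.3706 + 0.0022i, |z|^2 = 0.1373
Iter 9: z = -0.4660 + -0.0356i, |z|^2 = 0.2184
Iter 10: z = -0.3874 + -0.0008i, |z|^2 = 0.1501
Iter 11: z = -0.4532 + -0.0334i, |z|^2 = 0.2065
Iter 12: z = -0.3990 + -0.0038i, |z|^2 = 0.1592
Iter 13: z = -0.4441 + -0.0310i, |z|^2 = 0.1982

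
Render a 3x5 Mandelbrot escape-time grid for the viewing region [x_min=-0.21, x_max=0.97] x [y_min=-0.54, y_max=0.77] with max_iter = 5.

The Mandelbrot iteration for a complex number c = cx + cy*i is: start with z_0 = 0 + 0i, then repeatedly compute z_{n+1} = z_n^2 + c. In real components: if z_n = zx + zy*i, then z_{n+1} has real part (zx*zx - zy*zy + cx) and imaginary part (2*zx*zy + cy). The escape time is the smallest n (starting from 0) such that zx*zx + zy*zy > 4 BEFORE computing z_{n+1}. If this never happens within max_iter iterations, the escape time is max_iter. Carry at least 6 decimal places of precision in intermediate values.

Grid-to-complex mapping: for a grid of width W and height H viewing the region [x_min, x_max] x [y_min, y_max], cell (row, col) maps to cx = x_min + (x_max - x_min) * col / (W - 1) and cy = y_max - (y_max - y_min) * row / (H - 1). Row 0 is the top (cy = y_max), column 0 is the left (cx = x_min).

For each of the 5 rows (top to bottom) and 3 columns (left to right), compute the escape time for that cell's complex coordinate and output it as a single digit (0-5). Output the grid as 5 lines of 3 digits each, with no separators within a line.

Answer: 542
552
553
553
552

Derivation:
(row=0, col=0): c = -0.2100 + 0.7700i → escape time 5
(row=0, col=1): c = 0.3800 + 0.7700i → escape time 4
(row=0, col=2): c = 0.9700 + 0.7700i → escape time 2
(row=1, col=0): c = -0.2100 + 0.4425i → escape time 5
(row=1, col=1): c = 0.3800 + 0.4425i → escape time 5
(row=1, col=2): c = 0.9700 + 0.4425i → escape time 2
(row=2, col=0): c = -0.2100 + 0.1150i → escape time 5
(row=2, col=1): c = 0.3800 + 0.1150i → escape time 5
(row=2, col=2): c = 0.9700 + 0.1150i → escape time 3
(row=3, col=0): c = -0.2100 + -0.2125i → escape time 5
(row=3, col=1): c = 0.3800 + -0.2125i → escape time 5
(row=3, col=2): c = 0.9700 + -0.2125i → escape time 3
(row=4, col=0): c = -0.2100 + -0.5400i → escape time 5
(row=4, col=1): c = 0.3800 + -0.5400i → escape time 5
(row=4, col=2): c = 0.9700 + -0.5400i → escape time 2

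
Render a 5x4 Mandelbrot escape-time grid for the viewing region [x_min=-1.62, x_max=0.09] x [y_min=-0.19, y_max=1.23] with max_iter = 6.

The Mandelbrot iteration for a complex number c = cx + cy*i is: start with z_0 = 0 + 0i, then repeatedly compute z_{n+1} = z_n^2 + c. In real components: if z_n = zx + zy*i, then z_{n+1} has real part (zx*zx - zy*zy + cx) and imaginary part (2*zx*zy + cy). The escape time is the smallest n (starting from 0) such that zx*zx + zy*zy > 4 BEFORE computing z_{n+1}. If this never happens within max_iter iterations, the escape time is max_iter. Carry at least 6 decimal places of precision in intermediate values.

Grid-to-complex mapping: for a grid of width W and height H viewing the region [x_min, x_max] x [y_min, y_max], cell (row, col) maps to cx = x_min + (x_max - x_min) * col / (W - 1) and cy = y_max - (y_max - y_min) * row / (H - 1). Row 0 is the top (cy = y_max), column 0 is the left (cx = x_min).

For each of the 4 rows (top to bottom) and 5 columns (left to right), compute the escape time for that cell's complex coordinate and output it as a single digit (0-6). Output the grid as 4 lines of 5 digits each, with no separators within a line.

Answer: 12332
33466
46666
56666

Derivation:
(row=0, col=0): c = -1.6200 + 1.2300i → escape time 1
(row=0, col=1): c = -1.1925 + 1.2300i → escape time 2
(row=0, col=2): c = -0.7650 + 1.2300i → escape time 3
(row=0, col=3): c = -0.3375 + 1.2300i → escape time 3
(row=0, col=4): c = 0.0900 + 1.2300i → escape time 2
(row=1, col=0): c = -1.6200 + 0.7567i → escape time 3
(row=1, col=1): c = -1.1925 + 0.7567i → escape time 3
(row=1, col=2): c = -0.7650 + 0.7567i → escape time 4
(row=1, col=3): c = -0.3375 + 0.7567i → escape time 6
(row=1, col=4): c = 0.0900 + 0.7567i → escape time 6
(row=2, col=0): c = -1.6200 + 0.2833i → escape time 4
(row=2, col=1): c = -1.1925 + 0.2833i → escape time 6
(row=2, col=2): c = -0.7650 + 0.2833i → escape time 6
(row=2, col=3): c = -0.3375 + 0.2833i → escape time 6
(row=2, col=4): c = 0.0900 + 0.2833i → escape time 6
(row=3, col=0): c = -1.6200 + -0.1900i → escape time 5
(row=3, col=1): c = -1.1925 + -0.1900i → escape time 6
(row=3, col=2): c = -0.7650 + -0.1900i → escape time 6
(row=3, col=3): c = -0.3375 + -0.1900i → escape time 6
(row=3, col=4): c = 0.0900 + -0.1900i → escape time 6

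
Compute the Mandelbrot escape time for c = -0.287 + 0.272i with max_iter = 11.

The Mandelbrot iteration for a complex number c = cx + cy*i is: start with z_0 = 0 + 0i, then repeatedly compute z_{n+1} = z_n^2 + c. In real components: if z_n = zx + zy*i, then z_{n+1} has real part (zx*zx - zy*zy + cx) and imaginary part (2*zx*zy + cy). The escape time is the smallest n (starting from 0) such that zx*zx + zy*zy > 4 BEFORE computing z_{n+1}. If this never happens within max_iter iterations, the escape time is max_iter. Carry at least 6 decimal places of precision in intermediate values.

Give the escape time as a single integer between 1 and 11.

Answer: 11

Derivation:
z_0 = 0 + 0i, c = -0.2870 + 0.2720i
Iter 1: z = -0.2870 + 0.2720i, |z|^2 = 0.1564
Iter 2: z = -0.2786 + 0.1159i, |z|^2 = 0.0911
Iter 3: z = -0.2228 + 0.2074i, |z|^2 = 0.0927
Iter 4: z = -0.2804 + 0.1796i, |z|^2 = 0.1109
Iter 5: z = -0.2406 + 0.1713i, |z|^2 = 0.0872
Iter 6: z = -0.2584 + 0.1896i, |z|^2 = 0.1027
Iter 7: z = -0.2561 + 0.1740i, |z|^2 = 0.0959
Iter 8: z = -0.2517 + 0.1829i, |z|^2 = 0.0968
Iter 9: z = -0.2571 + 0.1800i, |z|^2 = 0.0985
Iter 10: z = -0.2533 + 0.1795i, |z|^2 = 0.0964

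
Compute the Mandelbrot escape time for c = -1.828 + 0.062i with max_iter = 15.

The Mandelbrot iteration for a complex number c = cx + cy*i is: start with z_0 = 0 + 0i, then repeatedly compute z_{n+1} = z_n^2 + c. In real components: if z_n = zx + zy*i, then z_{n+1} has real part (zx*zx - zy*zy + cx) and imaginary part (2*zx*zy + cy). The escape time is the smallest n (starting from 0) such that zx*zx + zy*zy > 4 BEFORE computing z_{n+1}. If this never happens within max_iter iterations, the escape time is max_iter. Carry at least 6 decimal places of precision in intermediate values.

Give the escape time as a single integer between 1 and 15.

Answer: 6

Derivation:
z_0 = 0 + 0i, c = -1.8280 + 0.0620i
Iter 1: z = -1.8280 + 0.0620i, |z|^2 = 3.3454
Iter 2: z = 1.5097 + -0.1647i, |z|^2 = 2.3064
Iter 3: z = 0.4242 + -0.4352i, |z|^2 = 0.3694
Iter 4: z = -1.8375 + -0.3072i, |z|^2 = 3.4707
Iter 5: z = 1.4539 + 1.1911i, |z|^2 = 3.5326
Iter 6: z = -1.1328 + 3.5255i, |z|^2 = 13.7127
Escaped at iteration 6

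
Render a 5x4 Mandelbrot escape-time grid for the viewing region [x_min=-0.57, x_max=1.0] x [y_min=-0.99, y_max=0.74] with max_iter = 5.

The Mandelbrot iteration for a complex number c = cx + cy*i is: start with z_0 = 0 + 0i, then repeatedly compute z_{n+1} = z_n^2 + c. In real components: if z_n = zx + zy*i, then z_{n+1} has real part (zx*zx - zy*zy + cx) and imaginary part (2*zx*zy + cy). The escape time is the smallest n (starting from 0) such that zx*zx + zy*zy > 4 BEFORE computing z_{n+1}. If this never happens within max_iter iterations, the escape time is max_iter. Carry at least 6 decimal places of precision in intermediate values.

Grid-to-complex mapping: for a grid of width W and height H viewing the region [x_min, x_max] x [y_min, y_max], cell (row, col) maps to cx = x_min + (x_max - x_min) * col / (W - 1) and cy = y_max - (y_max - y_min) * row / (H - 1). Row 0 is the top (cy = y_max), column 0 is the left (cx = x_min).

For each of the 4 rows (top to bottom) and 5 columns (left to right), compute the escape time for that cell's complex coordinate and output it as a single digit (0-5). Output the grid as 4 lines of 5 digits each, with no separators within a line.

(row=0, col=0): c = -0.5700 + 0.7400i → escape time 5
(row=0, col=1): c = -0.1775 + 0.7400i → escape time 5
(row=0, col=2): c = 0.2150 + 0.7400i → escape time 5
(row=0, col=3): c = 0.6075 + 0.7400i → escape time 3
(row=0, col=4): c = 1.0000 + 0.7400i → escape time 2
(row=1, col=0): c = -0.5700 + 0.1633i → escape time 5
(row=1, col=1): c = -0.1775 + 0.1633i → escape time 5
(row=1, col=2): c = 0.2150 + 0.1633i → escape time 5
(row=1, col=3): c = 0.6075 + 0.1633i → escape time 4
(row=1, col=4): c = 1.0000 + 0.1633i → escape time 2
(row=2, col=0): c = -0.5700 + -0.4133i → escape time 5
(row=2, col=1): c = -0.1775 + -0.4133i → escape time 5
(row=2, col=2): c = 0.2150 + -0.4133i → escape time 5
(row=2, col=3): c = 0.6075 + -0.4133i → escape time 4
(row=2, col=4): c = 1.0000 + -0.4133i → escape time 2
(row=3, col=0): c = -0.5700 + -0.9900i → escape time 4
(row=3, col=1): c = -0.1775 + -0.9900i → escape time 5
(row=3, col=2): c = 0.2150 + -0.9900i → escape time 4
(row=3, col=3): c = 0.6075 + -0.9900i → escape time 2
(row=3, col=4): c = 1.0000 + -0.9900i → escape time 2

Answer: 55532
55542
55542
45422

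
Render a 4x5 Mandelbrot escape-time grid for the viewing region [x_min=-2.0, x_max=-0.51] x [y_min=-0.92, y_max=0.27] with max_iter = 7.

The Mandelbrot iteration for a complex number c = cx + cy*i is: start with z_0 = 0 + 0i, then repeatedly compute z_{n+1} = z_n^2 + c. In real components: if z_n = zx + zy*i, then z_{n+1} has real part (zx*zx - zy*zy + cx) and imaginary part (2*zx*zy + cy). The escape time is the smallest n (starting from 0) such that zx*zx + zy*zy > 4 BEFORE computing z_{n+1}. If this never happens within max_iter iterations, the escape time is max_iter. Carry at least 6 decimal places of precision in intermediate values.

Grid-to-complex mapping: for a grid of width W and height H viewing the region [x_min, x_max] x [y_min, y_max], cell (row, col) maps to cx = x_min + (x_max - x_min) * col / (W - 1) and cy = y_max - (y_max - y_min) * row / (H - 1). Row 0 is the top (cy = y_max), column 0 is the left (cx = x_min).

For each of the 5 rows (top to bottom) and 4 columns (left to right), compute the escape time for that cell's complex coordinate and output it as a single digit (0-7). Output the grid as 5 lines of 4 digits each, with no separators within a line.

Answer: 1577
1777
1577
1347
1334

Derivation:
(row=0, col=0): c = -2.0000 + 0.2700i → escape time 1
(row=0, col=1): c = -1.5033 + 0.2700i → escape time 5
(row=0, col=2): c = -1.0067 + 0.2700i → escape time 7
(row=0, col=3): c = -0.5100 + 0.2700i → escape time 7
(row=1, col=0): c = -2.0000 + -0.0275i → escape time 1
(row=1, col=1): c = -1.5033 + -0.0275i → escape time 7
(row=1, col=2): c = -1.0067 + -0.0275i → escape time 7
(row=1, col=3): c = -0.5100 + -0.0275i → escape time 7
(row=2, col=0): c = -2.0000 + -0.3250i → escape time 1
(row=2, col=1): c = -1.5033 + -0.3250i → escape time 5
(row=2, col=2): c = -1.0067 + -0.3250i → escape time 7
(row=2, col=3): c = -0.5100 + -0.3250i → escape time 7
(row=3, col=0): c = -2.0000 + -0.6225i → escape time 1
(row=3, col=1): c = -1.5033 + -0.6225i → escape time 3
(row=3, col=2): c = -1.0067 + -0.6225i → escape time 4
(row=3, col=3): c = -0.5100 + -0.6225i → escape time 7
(row=4, col=0): c = -2.0000 + -0.9200i → escape time 1
(row=4, col=1): c = -1.5033 + -0.9200i → escape time 3
(row=4, col=2): c = -1.0067 + -0.9200i → escape time 3
(row=4, col=3): c = -0.5100 + -0.9200i → escape time 4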